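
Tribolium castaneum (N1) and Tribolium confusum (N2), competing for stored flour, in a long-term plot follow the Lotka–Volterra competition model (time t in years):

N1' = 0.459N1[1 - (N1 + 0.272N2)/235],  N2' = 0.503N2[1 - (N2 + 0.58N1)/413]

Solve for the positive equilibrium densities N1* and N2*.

Setting both brackets to zero gives the nullclines N1 + 0.272N2 = 235 and 0.58N1 + N2 = 413.
Substituting N2 = 413 - 0.58N1 into the first: N1(1 - 0.272·0.58) = 235 - 0.272·413.
So N1* = 123/0.842 = 146, and then N2* = 413 - 0.58·146 = 329.

N1* ≈ 146, N2* ≈ 329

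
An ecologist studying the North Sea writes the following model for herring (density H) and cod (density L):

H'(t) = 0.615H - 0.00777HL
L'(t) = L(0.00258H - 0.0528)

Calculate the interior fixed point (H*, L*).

H* ≈ 20.5, L* ≈ 79.2

Set dL/dt = 0 with L > 0: 0.00258H - 0.0528 = 0, so H* = 0.0528/0.00258 = 20.5.
Set dH/dt = 0 with H > 0: 0.615 - 0.00777L = 0, so L* = 0.615/0.00777 = 79.2.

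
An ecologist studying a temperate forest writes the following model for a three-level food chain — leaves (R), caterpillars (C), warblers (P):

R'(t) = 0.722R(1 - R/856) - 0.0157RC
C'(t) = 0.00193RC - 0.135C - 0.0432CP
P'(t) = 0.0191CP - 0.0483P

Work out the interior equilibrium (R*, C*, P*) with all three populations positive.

From dP/dt = 0: 0.0191C* = 0.0483, so C* = 2.53.
From dR/dt = 0: 0.722(1 - R*/856) = 0.0157·2.53, giving R* = 856·(1 - 0.055) = 809.
From dC/dt = 0: 0.00193·809 - 0.135 = 0.0432P*, so P* = 1.43/0.0432 = 33.

R* ≈ 809, C* ≈ 2.53, P* ≈ 33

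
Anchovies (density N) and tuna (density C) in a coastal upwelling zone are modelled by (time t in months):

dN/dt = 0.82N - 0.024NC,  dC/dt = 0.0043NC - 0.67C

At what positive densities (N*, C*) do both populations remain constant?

Set dC/dt = 0 with C > 0: 0.0043N - 0.67 = 0, so N* = 0.67/0.0043 = 156.
Set dN/dt = 0 with N > 0: 0.82 - 0.024C = 0, so C* = 0.82/0.024 = 34.2.

N* ≈ 156, C* ≈ 34.2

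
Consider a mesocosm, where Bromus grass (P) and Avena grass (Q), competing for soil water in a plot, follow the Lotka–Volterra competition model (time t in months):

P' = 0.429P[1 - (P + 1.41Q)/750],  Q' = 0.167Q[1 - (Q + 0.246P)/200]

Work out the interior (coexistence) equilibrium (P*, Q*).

Setting both brackets to zero gives the nullclines P + 1.41Q = 750 and 0.246P + Q = 200.
Substituting Q = 200 - 0.246P into the first: P(1 - 1.41·0.246) = 750 - 1.41·200.
So P* = 468/0.653 = 717, and then Q* = 200 - 0.246·717 = 23.7.

P* ≈ 717, Q* ≈ 23.7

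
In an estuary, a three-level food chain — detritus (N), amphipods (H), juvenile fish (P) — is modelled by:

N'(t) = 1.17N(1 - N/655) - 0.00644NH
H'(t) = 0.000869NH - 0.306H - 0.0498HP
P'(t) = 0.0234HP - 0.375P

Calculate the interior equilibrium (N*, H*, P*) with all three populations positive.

From dP/dt = 0: 0.0234H* = 0.375, so H* = 16.
From dN/dt = 0: 1.17(1 - N*/655) = 0.00644·16, giving N* = 655·(1 - 0.0882) = 597.
From dH/dt = 0: 0.000869·597 - 0.306 = 0.0498P*, so P* = 0.213/0.0498 = 4.28.

N* ≈ 597, H* ≈ 16, P* ≈ 4.28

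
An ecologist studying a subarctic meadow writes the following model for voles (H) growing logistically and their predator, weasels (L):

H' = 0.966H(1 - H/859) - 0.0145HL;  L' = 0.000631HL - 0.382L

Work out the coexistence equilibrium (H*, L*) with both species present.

From dL/dt = 0 with L > 0: 0.000631H* = 0.382, so H* = 605.
Substitute into dH/dt = 0: 0.966(1 - 605/859) = 0.0145L*.
The bracket is 0.295, giving L* = 0.285/0.0145 = 19.7.

H* ≈ 605, L* ≈ 19.7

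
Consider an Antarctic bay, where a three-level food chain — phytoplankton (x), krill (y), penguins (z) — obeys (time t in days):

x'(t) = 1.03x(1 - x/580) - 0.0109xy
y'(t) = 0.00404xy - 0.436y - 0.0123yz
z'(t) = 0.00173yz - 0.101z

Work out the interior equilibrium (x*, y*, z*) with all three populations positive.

From dz/dt = 0: 0.00173y* = 0.101, so y* = 58.4.
From dx/dt = 0: 1.03(1 - x*/580) = 0.0109·58.4, giving x* = 580·(1 - 0.618) = 222.
From dy/dt = 0: 0.00404·222 - 0.436 = 0.0123z*, so z* = 0.46/0.0123 = 37.4.

x* ≈ 222, y* ≈ 58.4, z* ≈ 37.4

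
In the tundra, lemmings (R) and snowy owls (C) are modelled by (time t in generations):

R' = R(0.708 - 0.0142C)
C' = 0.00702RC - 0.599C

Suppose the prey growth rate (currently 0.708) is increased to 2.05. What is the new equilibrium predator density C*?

C* ≈ 144

At the interior fixed point, setting dR/dt = 0 with R > 0 fixes C* = (prey growth rate)/(RC coefficient) — independent of the other coefficients.
With the change, C* = 2.05/0.0142 = 144; it rises from 49.9.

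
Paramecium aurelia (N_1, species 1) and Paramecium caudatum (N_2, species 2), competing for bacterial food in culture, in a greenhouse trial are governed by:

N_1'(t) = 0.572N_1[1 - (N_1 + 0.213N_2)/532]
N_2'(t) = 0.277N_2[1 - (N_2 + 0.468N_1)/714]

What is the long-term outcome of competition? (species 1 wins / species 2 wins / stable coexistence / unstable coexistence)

Compare the nullcline intercepts: K1/α12 = 532/0.213 = 2500 > K2 = 714; K2/α21 = 714/0.468 = 1530 > K1 = 532.
Since both inequalities hold, each species can invade when rare, so the interior equilibrium is stable.

stable coexistence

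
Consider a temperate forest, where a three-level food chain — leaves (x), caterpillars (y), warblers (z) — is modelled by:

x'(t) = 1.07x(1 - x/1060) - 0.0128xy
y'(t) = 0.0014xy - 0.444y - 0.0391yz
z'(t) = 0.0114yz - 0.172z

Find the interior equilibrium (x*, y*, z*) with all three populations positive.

From dz/dt = 0: 0.0114y* = 0.172, so y* = 15.1.
From dx/dt = 0: 1.07(1 - x*/1060) = 0.0128·15.1, giving x* = 1060·(1 - 0.18) = 869.
From dy/dt = 0: 0.0014·869 - 0.444 = 0.0391z*, so z* = 0.772/0.0391 = 19.7.

x* ≈ 869, y* ≈ 15.1, z* ≈ 19.7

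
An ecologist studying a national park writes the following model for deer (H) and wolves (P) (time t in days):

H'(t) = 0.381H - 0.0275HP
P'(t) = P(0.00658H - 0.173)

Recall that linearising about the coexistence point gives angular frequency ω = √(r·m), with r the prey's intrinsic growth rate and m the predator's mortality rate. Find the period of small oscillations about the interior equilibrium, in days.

Here r = 0.381 and m = 0.173, so r·m = 0.0659.
ω = √0.0659 = 0.257 per day, hence T = 2π/ω ≈ 24.5 days.

T ≈ 24.5 days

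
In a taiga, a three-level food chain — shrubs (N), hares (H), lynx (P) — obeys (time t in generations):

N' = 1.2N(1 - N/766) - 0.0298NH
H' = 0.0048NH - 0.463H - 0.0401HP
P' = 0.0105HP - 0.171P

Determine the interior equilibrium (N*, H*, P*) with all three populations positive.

N* ≈ 456, H* ≈ 16.3, P* ≈ 43.1

From dP/dt = 0: 0.0105H* = 0.171, so H* = 16.3.
From dN/dt = 0: 1.2(1 - N*/766) = 0.0298·16.3, giving N* = 766·(1 - 0.404) = 456.
From dH/dt = 0: 0.0048·456 - 0.463 = 0.0401P*, so P* = 1.73/0.0401 = 43.1.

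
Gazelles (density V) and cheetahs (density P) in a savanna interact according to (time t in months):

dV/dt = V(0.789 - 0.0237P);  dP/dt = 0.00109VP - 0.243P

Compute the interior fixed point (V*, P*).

Set dP/dt = 0 with P > 0: 0.00109V - 0.243 = 0, so V* = 0.243/0.00109 = 223.
Set dV/dt = 0 with V > 0: 0.789 - 0.0237P = 0, so P* = 0.789/0.0237 = 33.3.

V* ≈ 223, P* ≈ 33.3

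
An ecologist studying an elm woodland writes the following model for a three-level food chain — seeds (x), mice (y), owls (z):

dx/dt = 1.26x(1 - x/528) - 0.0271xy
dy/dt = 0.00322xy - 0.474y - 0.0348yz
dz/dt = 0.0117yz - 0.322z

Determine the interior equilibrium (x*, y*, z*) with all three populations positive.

x* ≈ 215, y* ≈ 27.5, z* ≈ 6.32

From dz/dt = 0: 0.0117y* = 0.322, so y* = 27.5.
From dx/dt = 0: 1.26(1 - x*/528) = 0.0271·27.5, giving x* = 528·(1 - 0.592) = 215.
From dy/dt = 0: 0.00322·215 - 0.474 = 0.0348z*, so z* = 0.22/0.0348 = 6.32.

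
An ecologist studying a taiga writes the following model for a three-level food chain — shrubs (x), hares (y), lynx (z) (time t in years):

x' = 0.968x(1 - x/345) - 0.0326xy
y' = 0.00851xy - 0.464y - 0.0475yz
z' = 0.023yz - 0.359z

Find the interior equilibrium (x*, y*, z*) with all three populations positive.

x* ≈ 164, y* ≈ 15.6, z* ≈ 19.5

From dz/dt = 0: 0.023y* = 0.359, so y* = 15.6.
From dx/dt = 0: 0.968(1 - x*/345) = 0.0326·15.6, giving x* = 345·(1 - 0.526) = 164.
From dy/dt = 0: 0.00851·164 - 0.464 = 0.0475z*, so z* = 0.929/0.0475 = 19.5.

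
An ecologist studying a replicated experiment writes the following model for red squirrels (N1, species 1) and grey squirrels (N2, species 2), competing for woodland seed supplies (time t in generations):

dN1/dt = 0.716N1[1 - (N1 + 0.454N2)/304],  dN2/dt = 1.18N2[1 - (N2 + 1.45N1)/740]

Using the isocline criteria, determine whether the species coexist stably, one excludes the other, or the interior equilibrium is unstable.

Compare the nullcline intercepts: K1/α12 = 304/0.454 = 670 < K2 = 740; K2/α21 = 740/1.45 = 510 > K1 = 304.
Since the inequalities point opposite ways, species 2 can invade but species 1 cannot.

species 2 excludes species 1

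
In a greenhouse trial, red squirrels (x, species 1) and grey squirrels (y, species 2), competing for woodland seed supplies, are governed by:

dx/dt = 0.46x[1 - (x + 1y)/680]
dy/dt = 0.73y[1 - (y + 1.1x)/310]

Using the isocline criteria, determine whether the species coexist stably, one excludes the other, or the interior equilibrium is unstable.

Compare the nullcline intercepts: K1/α12 = 680/1 = 680 > K2 = 310; K2/α21 = 310/1.1 = 282 < K1 = 680.
Since the inequalities point opposite ways, species 1 can invade but species 2 cannot.

species 1 excludes species 2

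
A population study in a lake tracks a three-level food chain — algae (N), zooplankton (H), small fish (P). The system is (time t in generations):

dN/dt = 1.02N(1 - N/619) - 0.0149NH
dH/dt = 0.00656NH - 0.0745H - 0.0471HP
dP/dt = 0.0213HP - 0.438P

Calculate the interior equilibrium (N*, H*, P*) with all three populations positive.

From dP/dt = 0: 0.0213H* = 0.438, so H* = 20.6.
From dN/dt = 0: 1.02(1 - N*/619) = 0.0149·20.6, giving N* = 619·(1 - 0.3) = 433.
From dH/dt = 0: 0.00656·433 - 0.0745 = 0.0471P*, so P* = 2.77/0.0471 = 58.7.

N* ≈ 433, H* ≈ 20.6, P* ≈ 58.7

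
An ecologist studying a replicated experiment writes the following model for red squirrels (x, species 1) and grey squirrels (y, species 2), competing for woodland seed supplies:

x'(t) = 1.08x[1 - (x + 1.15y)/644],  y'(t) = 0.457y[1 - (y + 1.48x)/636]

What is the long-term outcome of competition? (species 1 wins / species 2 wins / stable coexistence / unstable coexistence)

Compare the nullcline intercepts: K1/α12 = 644/1.15 = 560 < K2 = 636; K2/α21 = 636/1.48 = 430 < K1 = 644.
Since both are reversed, neither can invade when rare; the interior point is a saddle.

unstable coexistence (outcome depends on initial conditions)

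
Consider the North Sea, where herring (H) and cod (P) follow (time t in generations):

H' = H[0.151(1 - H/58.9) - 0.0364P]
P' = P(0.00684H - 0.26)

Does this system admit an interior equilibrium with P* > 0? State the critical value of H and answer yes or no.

The predator equation gives dP/dt > 0 only when H > 0.26/0.00684 = 38.
Without the predator, H → K = 58.9. Since 58.9 > 38, the predator can invade and persist.

Threshold H = 38; K > 38, so yes, the predator persists.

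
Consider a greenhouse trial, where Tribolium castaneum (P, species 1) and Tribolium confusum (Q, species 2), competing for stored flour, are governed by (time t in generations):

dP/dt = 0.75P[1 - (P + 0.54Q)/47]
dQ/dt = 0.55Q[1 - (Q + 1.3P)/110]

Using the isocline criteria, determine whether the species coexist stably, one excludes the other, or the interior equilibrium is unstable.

species 2 excludes species 1

Compare the nullcline intercepts: K1/α12 = 47/0.54 = 87 < K2 = 110; K2/α21 = 110/1.3 = 84.6 > K1 = 47.
Since the inequalities point opposite ways, species 2 can invade but species 1 cannot.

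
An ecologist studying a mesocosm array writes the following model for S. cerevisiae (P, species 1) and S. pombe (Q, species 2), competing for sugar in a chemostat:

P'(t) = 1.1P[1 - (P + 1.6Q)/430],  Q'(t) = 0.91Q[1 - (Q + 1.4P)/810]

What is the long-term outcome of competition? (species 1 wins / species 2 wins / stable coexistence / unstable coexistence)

Compare the nullcline intercepts: K1/α12 = 430/1.6 = 269 < K2 = 810; K2/α21 = 810/1.4 = 579 > K1 = 430.
Since the inequalities point opposite ways, species 2 can invade but species 1 cannot.

species 2 excludes species 1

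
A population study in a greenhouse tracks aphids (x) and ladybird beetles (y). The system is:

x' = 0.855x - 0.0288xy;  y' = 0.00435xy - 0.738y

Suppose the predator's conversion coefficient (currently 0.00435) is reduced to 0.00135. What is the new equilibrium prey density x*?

x* ≈ 547

At the interior fixed point, setting dy/dt = 0 with y > 0 fixes x* = (predator death rate)/(xy coefficient) — independent of the other coefficients.
With the change, x* = 0.738/0.00135 = 547; it rises from 170.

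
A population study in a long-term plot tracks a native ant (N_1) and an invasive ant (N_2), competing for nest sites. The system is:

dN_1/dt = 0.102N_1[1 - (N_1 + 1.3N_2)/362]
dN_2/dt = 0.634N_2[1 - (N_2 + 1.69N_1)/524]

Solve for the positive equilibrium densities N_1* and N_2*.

N_1* ≈ 267, N_2* ≈ 73.3

Setting both brackets to zero gives the nullclines N_1 + 1.3N_2 = 362 and 1.69N_1 + N_2 = 524.
Substituting N_2 = 524 - 1.69N_1 into the first: N_1(1 - 1.3·1.69) = 362 - 1.3·524.
So N_1* = -319/-1.2 = 267, and then N_2* = 524 - 1.69·267 = 73.3.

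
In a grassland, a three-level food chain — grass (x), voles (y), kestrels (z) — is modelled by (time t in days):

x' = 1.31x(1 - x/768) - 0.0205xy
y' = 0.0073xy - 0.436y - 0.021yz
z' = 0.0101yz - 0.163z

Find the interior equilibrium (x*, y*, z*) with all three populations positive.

x* ≈ 574, y* ≈ 16.1, z* ≈ 179

From dz/dt = 0: 0.0101y* = 0.163, so y* = 16.1.
From dx/dt = 0: 1.31(1 - x*/768) = 0.0205·16.1, giving x* = 768·(1 - 0.253) = 574.
From dy/dt = 0: 0.0073·574 - 0.436 = 0.021z*, so z* = 3.75/0.021 = 179.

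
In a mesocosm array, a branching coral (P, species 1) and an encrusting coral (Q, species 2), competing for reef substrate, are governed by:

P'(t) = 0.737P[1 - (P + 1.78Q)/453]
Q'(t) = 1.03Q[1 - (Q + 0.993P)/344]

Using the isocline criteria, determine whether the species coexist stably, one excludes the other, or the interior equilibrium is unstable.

Compare the nullcline intercepts: K1/α12 = 453/1.78 = 254 < K2 = 344; K2/α21 = 344/0.993 = 346 < K1 = 453.
Since both are reversed, neither can invade when rare; the interior point is a saddle.

unstable coexistence (outcome depends on initial conditions)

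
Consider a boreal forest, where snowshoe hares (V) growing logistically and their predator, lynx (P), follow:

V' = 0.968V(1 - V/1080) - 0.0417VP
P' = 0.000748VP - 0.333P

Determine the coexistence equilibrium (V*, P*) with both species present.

V* ≈ 445, P* ≈ 13.6

From dP/dt = 0 with P > 0: 0.000748V* = 0.333, so V* = 445.
Substitute into dV/dt = 0: 0.968(1 - 445/1080) = 0.0417P*.
The bracket is 0.588, giving P* = 0.569/0.0417 = 13.6.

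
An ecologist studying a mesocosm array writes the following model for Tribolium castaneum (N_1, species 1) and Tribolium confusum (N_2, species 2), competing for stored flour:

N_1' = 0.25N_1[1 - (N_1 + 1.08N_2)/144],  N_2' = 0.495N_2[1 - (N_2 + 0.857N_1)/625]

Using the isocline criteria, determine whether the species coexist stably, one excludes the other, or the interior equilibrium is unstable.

species 2 excludes species 1

Compare the nullcline intercepts: K1/α12 = 144/1.08 = 133 < K2 = 625; K2/α21 = 625/0.857 = 729 > K1 = 144.
Since the inequalities point opposite ways, species 2 can invade but species 1 cannot.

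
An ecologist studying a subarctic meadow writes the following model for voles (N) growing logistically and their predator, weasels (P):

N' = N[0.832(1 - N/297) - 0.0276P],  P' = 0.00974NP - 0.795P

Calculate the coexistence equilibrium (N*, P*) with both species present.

From dP/dt = 0 with P > 0: 0.00974N* = 0.795, so N* = 81.6.
Substitute into dN/dt = 0: 0.832(1 - 81.6/297) = 0.0276P*.
The bracket is 0.725, giving P* = 0.603/0.0276 = 21.9.

N* ≈ 81.6, P* ≈ 21.9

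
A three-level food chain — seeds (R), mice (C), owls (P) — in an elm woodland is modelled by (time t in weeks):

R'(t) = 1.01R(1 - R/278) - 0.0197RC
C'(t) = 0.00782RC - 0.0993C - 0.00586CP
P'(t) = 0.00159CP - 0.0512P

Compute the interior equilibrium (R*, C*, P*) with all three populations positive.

From dP/dt = 0: 0.00159C* = 0.0512, so C* = 32.2.
From dR/dt = 0: 1.01(1 - R*/278) = 0.0197·32.2, giving R* = 278·(1 - 0.628) = 103.
From dC/dt = 0: 0.00782·103 - 0.0993 = 0.00586P*, so P* = 0.709/0.00586 = 121.

R* ≈ 103, C* ≈ 32.2, P* ≈ 121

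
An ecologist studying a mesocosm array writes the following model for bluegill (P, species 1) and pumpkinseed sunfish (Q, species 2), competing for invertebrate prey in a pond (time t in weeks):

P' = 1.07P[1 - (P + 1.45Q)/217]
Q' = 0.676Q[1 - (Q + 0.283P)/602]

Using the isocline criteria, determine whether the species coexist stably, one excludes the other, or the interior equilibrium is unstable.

species 2 excludes species 1

Compare the nullcline intercepts: K1/α12 = 217/1.45 = 150 < K2 = 602; K2/α21 = 602/0.283 = 2130 > K1 = 217.
Since the inequalities point opposite ways, species 2 can invade but species 1 cannot.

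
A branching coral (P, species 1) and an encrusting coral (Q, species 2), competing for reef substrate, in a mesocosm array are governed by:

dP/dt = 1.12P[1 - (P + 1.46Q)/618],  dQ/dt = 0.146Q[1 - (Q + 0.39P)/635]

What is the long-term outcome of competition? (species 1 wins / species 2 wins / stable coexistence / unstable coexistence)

Compare the nullcline intercepts: K1/α12 = 618/1.46 = 423 < K2 = 635; K2/α21 = 635/0.39 = 1630 > K1 = 618.
Since the inequalities point opposite ways, species 2 can invade but species 1 cannot.

species 2 excludes species 1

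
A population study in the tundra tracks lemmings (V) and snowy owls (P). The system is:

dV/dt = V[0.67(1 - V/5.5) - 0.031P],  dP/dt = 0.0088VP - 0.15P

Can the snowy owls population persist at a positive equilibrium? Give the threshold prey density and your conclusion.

The predator equation gives dP/dt > 0 only when V > 0.15/0.0088 = 17.
Without the predator, V → K = 5.5. Since 5.5 < 17, the predator cannot invade.

Threshold V = 17; K < 17, so no, the predator goes extinct.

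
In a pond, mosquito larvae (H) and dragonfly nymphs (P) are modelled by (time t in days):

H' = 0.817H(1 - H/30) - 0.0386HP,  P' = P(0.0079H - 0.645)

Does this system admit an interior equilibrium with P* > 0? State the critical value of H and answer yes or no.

Threshold H = 81.6; K < 81.6, so no, the predator goes extinct.

The predator equation gives dP/dt > 0 only when H > 0.645/0.0079 = 81.6.
Without the predator, H → K = 30. Since 30 < 81.6, the predator cannot invade.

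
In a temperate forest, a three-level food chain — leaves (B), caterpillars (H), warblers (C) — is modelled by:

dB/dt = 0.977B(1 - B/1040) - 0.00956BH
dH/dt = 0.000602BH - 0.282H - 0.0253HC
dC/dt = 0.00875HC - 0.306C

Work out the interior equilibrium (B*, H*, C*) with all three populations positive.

From dC/dt = 0: 0.00875H* = 0.306, so H* = 35.
From dB/dt = 0: 0.977(1 - B*/1040) = 0.00956·35, giving B* = 1040·(1 - 0.342) = 684.
From dH/dt = 0: 0.000602·684 - 0.282 = 0.0253C*, so C* = 0.13/0.0253 = 5.13.

B* ≈ 684, H* ≈ 35, C* ≈ 5.13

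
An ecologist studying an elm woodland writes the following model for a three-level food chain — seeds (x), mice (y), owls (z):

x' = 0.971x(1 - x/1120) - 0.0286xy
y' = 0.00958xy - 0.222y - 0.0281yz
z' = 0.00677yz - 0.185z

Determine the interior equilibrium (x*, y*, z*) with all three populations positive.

From dz/dt = 0: 0.00677y* = 0.185, so y* = 27.3.
From dx/dt = 0: 0.971(1 - x*/1120) = 0.0286·27.3, giving x* = 1120·(1 - 0.805) = 219.
From dy/dt = 0: 0.00958·219 - 0.222 = 0.0281z*, so z* = 1.87/0.0281 = 66.6.

x* ≈ 219, y* ≈ 27.3, z* ≈ 66.6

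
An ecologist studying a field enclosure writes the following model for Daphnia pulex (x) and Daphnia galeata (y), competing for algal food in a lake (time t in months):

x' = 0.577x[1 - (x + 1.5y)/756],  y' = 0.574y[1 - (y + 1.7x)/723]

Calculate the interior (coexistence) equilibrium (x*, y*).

Setting both brackets to zero gives the nullclines x + 1.5y = 756 and 1.7x + y = 723.
Substituting y = 723 - 1.7x into the first: x(1 - 1.5·1.7) = 756 - 1.5·723.
So x* = -328/-1.55 = 212, and then y* = 723 - 1.7·212 = 363.

x* ≈ 212, y* ≈ 363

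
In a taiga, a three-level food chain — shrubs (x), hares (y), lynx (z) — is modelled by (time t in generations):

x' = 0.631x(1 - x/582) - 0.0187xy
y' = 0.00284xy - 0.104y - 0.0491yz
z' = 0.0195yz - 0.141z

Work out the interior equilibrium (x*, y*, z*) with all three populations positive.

From dz/dt = 0: 0.0195y* = 0.141, so y* = 7.23.
From dx/dt = 0: 0.631(1 - x*/582) = 0.0187·7.23, giving x* = 582·(1 - 0.214) = 457.
From dy/dt = 0: 0.00284·457 - 0.104 = 0.0491z*, so z* = 1.19/0.0491 = 24.3.

x* ≈ 457, y* ≈ 7.23, z* ≈ 24.3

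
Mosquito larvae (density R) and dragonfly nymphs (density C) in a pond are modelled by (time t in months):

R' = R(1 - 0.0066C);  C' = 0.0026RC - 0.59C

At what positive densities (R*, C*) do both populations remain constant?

R* ≈ 227, C* ≈ 152

Set dC/dt = 0 with C > 0: 0.0026R - 0.59 = 0, so R* = 0.59/0.0026 = 227.
Set dR/dt = 0 with R > 0: 1 - 0.0066C = 0, so C* = 1/0.0066 = 152.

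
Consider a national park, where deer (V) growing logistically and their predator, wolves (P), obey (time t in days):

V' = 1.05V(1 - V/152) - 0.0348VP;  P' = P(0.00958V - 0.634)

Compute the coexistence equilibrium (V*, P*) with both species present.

From dP/dt = 0 with P > 0: 0.00958V* = 0.634, so V* = 66.2.
Substitute into dV/dt = 0: 1.05(1 - 66.2/152) = 0.0348P*.
The bracket is 0.565, giving P* = 0.593/0.0348 = 17.

V* ≈ 66.2, P* ≈ 17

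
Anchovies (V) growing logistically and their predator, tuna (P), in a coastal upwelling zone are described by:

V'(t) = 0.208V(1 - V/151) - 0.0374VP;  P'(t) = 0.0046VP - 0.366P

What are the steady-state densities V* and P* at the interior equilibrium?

V* ≈ 79.6, P* ≈ 2.63

From dP/dt = 0 with P > 0: 0.0046V* = 0.366, so V* = 79.6.
Substitute into dV/dt = 0: 0.208(1 - 79.6/151) = 0.0374P*.
The bracket is 0.473, giving P* = 0.0984/0.0374 = 2.63.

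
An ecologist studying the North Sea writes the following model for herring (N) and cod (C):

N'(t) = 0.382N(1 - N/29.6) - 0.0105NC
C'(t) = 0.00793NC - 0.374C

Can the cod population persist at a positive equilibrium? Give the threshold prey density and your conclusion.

Threshold N = 47.2; K < 47.2, so no, the predator goes extinct.

The predator equation gives dC/dt > 0 only when N > 0.374/0.00793 = 47.2.
Without the predator, N → K = 29.6. Since 29.6 < 47.2, the predator cannot invade.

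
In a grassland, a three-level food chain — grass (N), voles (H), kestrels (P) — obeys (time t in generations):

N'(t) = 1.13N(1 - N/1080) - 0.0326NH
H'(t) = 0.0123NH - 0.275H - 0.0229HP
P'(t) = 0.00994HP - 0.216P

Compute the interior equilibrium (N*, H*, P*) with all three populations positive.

N* ≈ 403, H* ≈ 21.7, P* ≈ 204

From dP/dt = 0: 0.00994H* = 0.216, so H* = 21.7.
From dN/dt = 0: 1.13(1 - N*/1080) = 0.0326·21.7, giving N* = 1080·(1 - 0.627) = 403.
From dH/dt = 0: 0.0123·403 - 0.275 = 0.0229P*, so P* = 4.68/0.0229 = 204.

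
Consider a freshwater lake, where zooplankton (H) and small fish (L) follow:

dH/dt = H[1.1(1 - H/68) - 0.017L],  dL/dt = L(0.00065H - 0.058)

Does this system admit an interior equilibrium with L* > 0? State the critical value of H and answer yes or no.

Threshold H = 89.2; K < 89.2, so no, the predator goes extinct.

The predator equation gives dL/dt > 0 only when H > 0.058/0.00065 = 89.2.
Without the predator, H → K = 68. Since 68 < 89.2, the predator cannot invade.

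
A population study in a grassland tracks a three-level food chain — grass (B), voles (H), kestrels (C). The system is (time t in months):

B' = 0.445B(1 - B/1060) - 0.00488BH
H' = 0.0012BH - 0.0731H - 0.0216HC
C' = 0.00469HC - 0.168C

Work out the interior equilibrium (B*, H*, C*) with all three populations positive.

From dC/dt = 0: 0.00469H* = 0.168, so H* = 35.8.
From dB/dt = 0: 0.445(1 - B*/1060) = 0.00488·35.8, giving B* = 1060·(1 - 0.393) = 644.
From dH/dt = 0: 0.0012·644 - 0.0731 = 0.0216C*, so C* = 0.699/0.0216 = 32.4.

B* ≈ 644, H* ≈ 35.8, C* ≈ 32.4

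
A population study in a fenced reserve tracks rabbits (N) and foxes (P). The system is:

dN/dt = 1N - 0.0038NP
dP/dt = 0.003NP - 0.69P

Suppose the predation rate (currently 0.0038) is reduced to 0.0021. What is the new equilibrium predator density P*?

P* ≈ 476

At the interior fixed point, setting dN/dt = 0 with N > 0 fixes P* = (prey growth rate)/(NP coefficient) — independent of the other coefficients.
With the change, P* = 1/0.0021 = 476; it rises from 263.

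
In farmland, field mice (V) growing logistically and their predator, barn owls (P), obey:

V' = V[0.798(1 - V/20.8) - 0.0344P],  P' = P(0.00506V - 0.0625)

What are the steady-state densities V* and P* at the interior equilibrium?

From dP/dt = 0 with P > 0: 0.00506V* = 0.0625, so V* = 12.4.
Substitute into dV/dt = 0: 0.798(1 - 12.4/20.8) = 0.0344P*.
The bracket is 0.406, giving P* = 0.324/0.0344 = 9.42.

V* ≈ 12.4, P* ≈ 9.42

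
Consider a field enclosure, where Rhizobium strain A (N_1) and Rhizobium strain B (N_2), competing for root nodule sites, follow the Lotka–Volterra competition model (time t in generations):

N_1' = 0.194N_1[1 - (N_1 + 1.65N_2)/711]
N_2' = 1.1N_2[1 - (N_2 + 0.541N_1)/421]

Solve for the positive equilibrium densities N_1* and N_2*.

N_1* ≈ 152, N_2* ≈ 339

Setting both brackets to zero gives the nullclines N_1 + 1.65N_2 = 711 and 0.541N_1 + N_2 = 421.
Substituting N_2 = 421 - 0.541N_1 into the first: N_1(1 - 1.65·0.541) = 711 - 1.65·421.
So N_1* = 16.4/0.107 = 152, and then N_2* = 421 - 0.541·152 = 339.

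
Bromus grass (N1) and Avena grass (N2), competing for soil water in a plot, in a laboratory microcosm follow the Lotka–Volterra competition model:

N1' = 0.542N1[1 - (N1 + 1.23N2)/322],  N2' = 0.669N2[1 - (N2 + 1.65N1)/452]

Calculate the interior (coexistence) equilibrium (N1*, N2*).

Setting both brackets to zero gives the nullclines N1 + 1.23N2 = 322 and 1.65N1 + N2 = 452.
Substituting N2 = 452 - 1.65N1 into the first: N1(1 - 1.23·1.65) = 322 - 1.23·452.
So N1* = -234/-1.03 = 227, and then N2* = 452 - 1.65·227 = 77.

N1* ≈ 227, N2* ≈ 77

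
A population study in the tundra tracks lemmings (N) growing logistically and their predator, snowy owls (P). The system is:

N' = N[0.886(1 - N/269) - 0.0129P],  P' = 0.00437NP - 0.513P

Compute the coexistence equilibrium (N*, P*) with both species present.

N* ≈ 117, P* ≈ 38.7

From dP/dt = 0 with P > 0: 0.00437N* = 0.513, so N* = 117.
Substitute into dN/dt = 0: 0.886(1 - 117/269) = 0.0129P*.
The bracket is 0.564, giving P* = 0.499/0.0129 = 38.7.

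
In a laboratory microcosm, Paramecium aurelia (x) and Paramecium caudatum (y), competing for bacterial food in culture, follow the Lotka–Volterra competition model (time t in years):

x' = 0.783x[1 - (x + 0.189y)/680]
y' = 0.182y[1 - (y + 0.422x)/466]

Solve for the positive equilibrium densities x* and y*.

x* ≈ 643, y* ≈ 195

Setting both brackets to zero gives the nullclines x + 0.189y = 680 and 0.422x + y = 466.
Substituting y = 466 - 0.422x into the first: x(1 - 0.189·0.422) = 680 - 0.189·466.
So x* = 592/0.92 = 643, and then y* = 466 - 0.422·643 = 195.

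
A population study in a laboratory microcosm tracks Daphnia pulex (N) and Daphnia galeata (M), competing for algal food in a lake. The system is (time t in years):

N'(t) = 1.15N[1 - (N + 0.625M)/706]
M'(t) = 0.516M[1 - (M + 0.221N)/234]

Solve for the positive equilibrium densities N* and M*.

Setting both brackets to zero gives the nullclines N + 0.625M = 706 and 0.221N + M = 234.
Substituting M = 234 - 0.221N into the first: N(1 - 0.625·0.221) = 706 - 0.625·234.
So N* = 560/0.862 = 649, and then M* = 234 - 0.221·649 = 90.5.

N* ≈ 649, M* ≈ 90.5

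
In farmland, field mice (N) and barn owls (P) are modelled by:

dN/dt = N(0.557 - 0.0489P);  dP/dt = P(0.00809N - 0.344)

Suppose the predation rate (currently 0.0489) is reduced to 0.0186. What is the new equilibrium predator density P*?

At the interior fixed point, setting dN/dt = 0 with N > 0 fixes P* = (prey growth rate)/(NP coefficient) — independent of the other coefficients.
With the change, P* = 0.557/0.0186 = 29.9; it rises from 11.4.

P* ≈ 29.9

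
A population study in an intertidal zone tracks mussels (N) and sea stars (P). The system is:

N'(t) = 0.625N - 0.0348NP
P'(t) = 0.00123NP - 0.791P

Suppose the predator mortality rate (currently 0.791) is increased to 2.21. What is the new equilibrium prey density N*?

N* ≈ 1800

At the interior fixed point, setting dP/dt = 0 with P > 0 fixes N* = (predator death rate)/(NP coefficient) — independent of the other coefficients.
With the change, N* = 2.21/0.00123 = 1800; it rises from 643.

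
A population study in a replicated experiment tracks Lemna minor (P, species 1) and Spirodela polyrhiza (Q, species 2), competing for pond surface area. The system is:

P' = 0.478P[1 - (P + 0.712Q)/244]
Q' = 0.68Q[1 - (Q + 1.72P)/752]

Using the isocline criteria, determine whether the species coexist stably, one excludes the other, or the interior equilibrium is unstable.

species 2 excludes species 1

Compare the nullcline intercepts: K1/α12 = 244/0.712 = 343 < K2 = 752; K2/α21 = 752/1.72 = 437 > K1 = 244.
Since the inequalities point opposite ways, species 2 can invade but species 1 cannot.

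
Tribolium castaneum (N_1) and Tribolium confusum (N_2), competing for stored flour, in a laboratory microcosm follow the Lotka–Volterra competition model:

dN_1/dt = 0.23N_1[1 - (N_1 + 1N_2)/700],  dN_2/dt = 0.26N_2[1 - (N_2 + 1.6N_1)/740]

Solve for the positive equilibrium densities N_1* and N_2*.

N_1* ≈ 66.7, N_2* ≈ 633

Setting both brackets to zero gives the nullclines N_1 + 1N_2 = 700 and 1.6N_1 + N_2 = 740.
Substituting N_2 = 740 - 1.6N_1 into the first: N_1(1 - 1·1.6) = 700 - 1·740.
So N_1* = -40/-0.6 = 66.7, and then N_2* = 740 - 1.6·66.7 = 633.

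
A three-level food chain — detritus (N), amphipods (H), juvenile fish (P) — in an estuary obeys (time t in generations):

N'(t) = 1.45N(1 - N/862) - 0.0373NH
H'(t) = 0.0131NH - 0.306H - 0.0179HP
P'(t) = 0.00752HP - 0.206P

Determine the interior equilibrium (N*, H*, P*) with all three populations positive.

From dP/dt = 0: 0.00752H* = 0.206, so H* = 27.4.
From dN/dt = 0: 1.45(1 - N*/862) = 0.0373·27.4, giving N* = 862·(1 - 0.705) = 255.
From dH/dt = 0: 0.0131·255 - 0.306 = 0.0179P*, so P* = 3.03/0.0179 = 169.

N* ≈ 255, H* ≈ 27.4, P* ≈ 169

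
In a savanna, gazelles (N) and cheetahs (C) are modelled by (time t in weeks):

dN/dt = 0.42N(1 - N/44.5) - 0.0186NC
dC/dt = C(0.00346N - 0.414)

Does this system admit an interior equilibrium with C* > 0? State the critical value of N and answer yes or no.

Threshold N = 120; K < 120, so no, the predator goes extinct.

The predator equation gives dC/dt > 0 only when N > 0.414/0.00346 = 120.
Without the predator, N → K = 44.5. Since 44.5 < 120, the predator cannot invade.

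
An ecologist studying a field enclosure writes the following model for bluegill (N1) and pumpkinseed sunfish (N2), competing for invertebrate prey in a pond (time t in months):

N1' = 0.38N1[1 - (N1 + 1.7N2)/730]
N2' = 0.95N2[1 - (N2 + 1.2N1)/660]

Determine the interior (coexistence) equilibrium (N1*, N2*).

N1* ≈ 377, N2* ≈ 208

Setting both brackets to zero gives the nullclines N1 + 1.7N2 = 730 and 1.2N1 + N2 = 660.
Substituting N2 = 660 - 1.2N1 into the first: N1(1 - 1.7·1.2) = 730 - 1.7·660.
So N1* = -392/-1.04 = 377, and then N2* = 660 - 1.2·377 = 208.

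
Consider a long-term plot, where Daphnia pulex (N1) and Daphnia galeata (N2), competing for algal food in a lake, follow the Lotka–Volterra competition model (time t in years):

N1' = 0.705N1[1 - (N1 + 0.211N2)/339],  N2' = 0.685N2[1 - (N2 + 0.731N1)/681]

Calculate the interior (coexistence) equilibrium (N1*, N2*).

Setting both brackets to zero gives the nullclines N1 + 0.211N2 = 339 and 0.731N1 + N2 = 681.
Substituting N2 = 681 - 0.731N1 into the first: N1(1 - 0.211·0.731) = 339 - 0.211·681.
So N1* = 195/0.846 = 231, and then N2* = 681 - 0.731·231 = 512.

N1* ≈ 231, N2* ≈ 512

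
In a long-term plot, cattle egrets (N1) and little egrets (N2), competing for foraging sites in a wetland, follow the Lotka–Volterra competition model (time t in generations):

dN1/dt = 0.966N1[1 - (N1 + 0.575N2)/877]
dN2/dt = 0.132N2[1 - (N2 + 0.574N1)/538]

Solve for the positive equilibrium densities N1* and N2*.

N1* ≈ 847, N2* ≈ 51.6

Setting both brackets to zero gives the nullclines N1 + 0.575N2 = 877 and 0.574N1 + N2 = 538.
Substituting N2 = 538 - 0.574N1 into the first: N1(1 - 0.575·0.574) = 877 - 0.575·538.
So N1* = 568/0.67 = 847, and then N2* = 538 - 0.574·847 = 51.6.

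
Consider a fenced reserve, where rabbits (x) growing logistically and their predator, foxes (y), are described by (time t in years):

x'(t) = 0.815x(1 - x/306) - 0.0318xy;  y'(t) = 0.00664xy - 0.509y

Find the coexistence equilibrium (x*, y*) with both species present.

From dy/dt = 0 with y > 0: 0.00664x* = 0.509, so x* = 76.7.
Substitute into dx/dt = 0: 0.815(1 - 76.7/306) = 0.0318y*.
The bracket is 0.749, giving y* = 0.611/0.0318 = 19.2.

x* ≈ 76.7, y* ≈ 19.2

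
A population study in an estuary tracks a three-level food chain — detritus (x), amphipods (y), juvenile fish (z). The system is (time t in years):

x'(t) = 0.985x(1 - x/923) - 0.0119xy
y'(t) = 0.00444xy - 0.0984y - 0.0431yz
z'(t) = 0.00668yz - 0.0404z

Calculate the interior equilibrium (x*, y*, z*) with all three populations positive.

From dz/dt = 0: 0.00668y* = 0.0404, so y* = 6.05.
From dx/dt = 0: 0.985(1 - x*/923) = 0.0119·6.05, giving x* = 923·(1 - 0.0731) = 856.
From dy/dt = 0: 0.00444·856 - 0.0984 = 0.0431z*, so z* = 3.7/0.0431 = 85.9.

x* ≈ 856, y* ≈ 6.05, z* ≈ 85.9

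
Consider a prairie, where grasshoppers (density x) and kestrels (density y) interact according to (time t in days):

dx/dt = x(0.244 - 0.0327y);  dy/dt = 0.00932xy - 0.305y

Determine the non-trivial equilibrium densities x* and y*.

x* ≈ 32.7, y* ≈ 7.46

Set dy/dt = 0 with y > 0: 0.00932x - 0.305 = 0, so x* = 0.305/0.00932 = 32.7.
Set dx/dt = 0 with x > 0: 0.244 - 0.0327y = 0, so y* = 0.244/0.0327 = 7.46.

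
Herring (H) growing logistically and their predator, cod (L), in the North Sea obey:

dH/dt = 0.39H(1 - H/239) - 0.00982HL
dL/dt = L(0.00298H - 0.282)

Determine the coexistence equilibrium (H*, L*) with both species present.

H* ≈ 94.6, L* ≈ 24

From dL/dt = 0 with L > 0: 0.00298H* = 0.282, so H* = 94.6.
Substitute into dH/dt = 0: 0.39(1 - 94.6/239) = 0.00982L*.
The bracket is 0.604, giving L* = 0.236/0.00982 = 24.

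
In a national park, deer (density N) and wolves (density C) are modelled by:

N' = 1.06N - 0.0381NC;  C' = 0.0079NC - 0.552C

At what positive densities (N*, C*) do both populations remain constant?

N* ≈ 69.9, C* ≈ 27.8

Set dC/dt = 0 with C > 0: 0.0079N - 0.552 = 0, so N* = 0.552/0.0079 = 69.9.
Set dN/dt = 0 with N > 0: 1.06 - 0.0381C = 0, so C* = 1.06/0.0381 = 27.8.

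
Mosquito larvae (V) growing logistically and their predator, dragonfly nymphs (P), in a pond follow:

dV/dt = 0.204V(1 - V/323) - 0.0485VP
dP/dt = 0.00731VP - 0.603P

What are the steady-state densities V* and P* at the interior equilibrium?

V* ≈ 82.5, P* ≈ 3.13

From dP/dt = 0 with P > 0: 0.00731V* = 0.603, so V* = 82.5.
Substitute into dV/dt = 0: 0.204(1 - 82.5/323) = 0.0485P*.
The bracket is 0.745, giving P* = 0.152/0.0485 = 3.13.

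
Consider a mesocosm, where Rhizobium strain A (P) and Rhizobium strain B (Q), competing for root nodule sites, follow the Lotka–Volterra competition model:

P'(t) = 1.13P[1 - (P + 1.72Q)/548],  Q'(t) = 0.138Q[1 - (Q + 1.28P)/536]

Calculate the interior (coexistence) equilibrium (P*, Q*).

P* ≈ 311, Q* ≈ 138

Setting both brackets to zero gives the nullclines P + 1.72Q = 548 and 1.28P + Q = 536.
Substituting Q = 536 - 1.28P into the first: P(1 - 1.72·1.28) = 548 - 1.72·536.
So P* = -374/-1.2 = 311, and then Q* = 536 - 1.28·311 = 138.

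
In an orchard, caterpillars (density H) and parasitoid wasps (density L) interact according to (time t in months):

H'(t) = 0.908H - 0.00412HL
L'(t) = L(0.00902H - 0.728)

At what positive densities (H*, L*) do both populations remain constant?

H* ≈ 80.7, L* ≈ 220

Set dL/dt = 0 with L > 0: 0.00902H - 0.728 = 0, so H* = 0.728/0.00902 = 80.7.
Set dH/dt = 0 with H > 0: 0.908 - 0.00412L = 0, so L* = 0.908/0.00412 = 220.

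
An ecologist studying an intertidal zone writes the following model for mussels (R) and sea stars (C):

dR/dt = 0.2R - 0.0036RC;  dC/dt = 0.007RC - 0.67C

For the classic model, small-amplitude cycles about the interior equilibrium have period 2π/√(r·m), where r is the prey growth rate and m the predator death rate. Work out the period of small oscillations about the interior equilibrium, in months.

T ≈ 17.2 months

Here r = 0.2 and m = 0.67, so r·m = 0.134.
ω = √0.134 = 0.366 per month, hence T = 2π/ω ≈ 17.2 months.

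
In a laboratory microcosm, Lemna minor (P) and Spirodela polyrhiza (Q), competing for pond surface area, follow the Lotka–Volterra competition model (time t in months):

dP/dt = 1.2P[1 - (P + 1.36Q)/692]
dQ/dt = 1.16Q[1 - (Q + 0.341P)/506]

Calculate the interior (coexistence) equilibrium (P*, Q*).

P* ≈ 7.16, Q* ≈ 504

Setting both brackets to zero gives the nullclines P + 1.36Q = 692 and 0.341P + Q = 506.
Substituting Q = 506 - 0.341P into the first: P(1 - 1.36·0.341) = 692 - 1.36·506.
So P* = 3.84/0.536 = 7.16, and then Q* = 506 - 0.341·7.16 = 504.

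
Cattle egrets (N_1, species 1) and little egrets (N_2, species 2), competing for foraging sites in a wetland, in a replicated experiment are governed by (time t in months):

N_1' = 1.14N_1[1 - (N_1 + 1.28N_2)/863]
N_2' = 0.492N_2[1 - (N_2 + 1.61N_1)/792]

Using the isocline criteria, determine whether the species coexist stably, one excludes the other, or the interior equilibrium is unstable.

Compare the nullcline intercepts: K1/α12 = 863/1.28 = 674 < K2 = 792; K2/α21 = 792/1.61 = 492 < K1 = 863.
Since both are reversed, neither can invade when rare; the interior point is a saddle.

unstable coexistence (outcome depends on initial conditions)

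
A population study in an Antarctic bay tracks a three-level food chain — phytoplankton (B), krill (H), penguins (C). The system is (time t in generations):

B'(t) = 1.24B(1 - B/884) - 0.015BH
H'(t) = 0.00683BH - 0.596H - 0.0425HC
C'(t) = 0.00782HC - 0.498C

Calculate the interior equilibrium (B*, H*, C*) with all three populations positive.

From dC/dt = 0: 0.00782H* = 0.498, so H* = 63.7.
From dB/dt = 0: 1.24(1 - B*/884) = 0.015·63.7, giving B* = 884·(1 - 0.77) = 203.
From dH/dt = 0: 0.00683·203 - 0.596 = 0.0425C*, so C* = 0.791/0.0425 = 18.6.

B* ≈ 203, H* ≈ 63.7, C* ≈ 18.6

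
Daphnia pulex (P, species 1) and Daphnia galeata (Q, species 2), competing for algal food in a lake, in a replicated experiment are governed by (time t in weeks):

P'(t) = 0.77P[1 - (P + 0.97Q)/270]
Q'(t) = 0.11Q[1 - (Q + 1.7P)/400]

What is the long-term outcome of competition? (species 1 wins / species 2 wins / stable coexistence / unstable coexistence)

unstable coexistence (outcome depends on initial conditions)

Compare the nullcline intercepts: K1/α12 = 270/0.97 = 278 < K2 = 400; K2/α21 = 400/1.7 = 235 < K1 = 270.
Since both are reversed, neither can invade when rare; the interior point is a saddle.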